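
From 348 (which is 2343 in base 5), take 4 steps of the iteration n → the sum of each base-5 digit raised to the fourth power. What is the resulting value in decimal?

338

348 = (2,3,4,3)_5 → 2⁴ + 3⁴ + 4⁴ + 3⁴ = 16 + 81 + 256 + 81 = 434
434 = (3,2,1,4)_5 → 3⁴ + 2⁴ + 1⁴ + 4⁴ = 81 + 16 + 1 + 256 = 354
354 = (2,4,0,4)_5 → 2⁴ + 4⁴ + 0⁴ + 4⁴ = 16 + 256 + 0 + 256 = 528
528 = (4,1,0,3)_5 → 4⁴ + 1⁴ + 0⁴ + 3⁴ = 256 + 1 + 0 + 81 = 338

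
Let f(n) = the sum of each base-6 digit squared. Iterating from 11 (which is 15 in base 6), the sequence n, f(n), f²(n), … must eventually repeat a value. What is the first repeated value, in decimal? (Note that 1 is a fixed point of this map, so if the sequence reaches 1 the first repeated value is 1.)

26

11 = (1,5)_6 → 1² + 5² = 26
26 = (4,2)_6 → 4² + 2² = 20
20 = (3,2)_6 → 3² + 2² = 13
13 = (2,1)_6 → 2² + 1² = 5
5 = (5)_6 → 5² = 25
25 = (4,1)_6 → 4² + 1² = 17
17 = (2,5)_6 → 2² + 5² = 29
29 = (4,5)_6 → 4² + 5² = 41
41 = (1,0,5)_6 → 1² + 0² + 5² = 26  — 26 already appeared earlier.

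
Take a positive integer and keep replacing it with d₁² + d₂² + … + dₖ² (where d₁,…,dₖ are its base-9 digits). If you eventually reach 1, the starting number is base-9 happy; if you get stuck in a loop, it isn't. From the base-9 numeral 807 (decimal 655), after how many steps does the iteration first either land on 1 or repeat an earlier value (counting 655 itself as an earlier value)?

7

655 = (8,0,7)_9 → 8² + 0² + 7² = 113
113 = (1,3,5)_9 → 1² + 3² + 5² = 35
35 = (3,8)_9 → 3² + 8² = 73
73 = (8,1)_9 → 8² + 1² = 65
65 = (7,2)_9 → 7² + 2² = 53
53 = (5,8)_9 → 5² + 8² = 89
89 = (1,0,8)_9 → 1² + 0² + 8² = 65  — 65 repeats.
That took 7 steps.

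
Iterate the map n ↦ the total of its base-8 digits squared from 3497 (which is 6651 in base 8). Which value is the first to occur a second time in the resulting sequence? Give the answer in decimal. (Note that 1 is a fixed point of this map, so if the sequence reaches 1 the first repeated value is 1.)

20

3497 = (6,6,5,1)_8 → 6² + 6² + 5² + 1² = 98
98 = (1,4,2)_8 → 1² + 4² + 2² = 21
21 = (2,5)_8 → 2² + 5² = 29
29 = (3,5)_8 → 3² + 5² = 34
34 = (4,2)_8 → 4² + 2² = 20
20 = (2,4)_8 → 2² + 4² = 20  — 20 already appeared earlier.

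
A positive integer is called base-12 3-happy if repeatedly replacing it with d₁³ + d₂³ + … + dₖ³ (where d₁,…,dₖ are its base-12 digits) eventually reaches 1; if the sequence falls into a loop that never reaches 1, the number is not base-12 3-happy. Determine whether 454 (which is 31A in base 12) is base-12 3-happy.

base-12 3-happy

454 = (3,1,10)_12 → 3³ + 1³ + 10³ = 27 + 1 + 1000 = 1028
1028 = (7,1,8)_12 → 7³ + 1³ + 8³ = 343 + 1 + 512 = 856
856 = (5,11,4)_12 → 5³ + 11³ + 4³ = 125 + 1331 + 64 = 1520
1520 = (10,6,8)_12 → 10³ + 6³ + 8³ = 1000 + 216 + 512 = 1728
1728 = (1,0,0,0)_12 → 1³ + 0³ + 0³ + 0³ = 1 + 0 + 0 + 0 = 1  — reached 1.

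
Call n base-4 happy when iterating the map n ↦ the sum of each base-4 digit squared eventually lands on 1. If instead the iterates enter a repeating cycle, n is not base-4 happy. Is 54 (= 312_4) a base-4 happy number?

base-4 happy

54 = (3,1,2)_4 → 14
14 = (3,2)_4 → 13
13 = (3,1)_4 → 10
10 = (2,2)_4 → 8
8 = (2,0)_4 → 4
4 = (1,0)_4 → 1  — reached 1.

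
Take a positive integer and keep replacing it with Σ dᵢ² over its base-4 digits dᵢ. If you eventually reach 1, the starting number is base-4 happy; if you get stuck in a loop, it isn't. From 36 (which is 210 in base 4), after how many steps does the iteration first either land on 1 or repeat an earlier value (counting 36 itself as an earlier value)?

4

36 = (2,1,0)_4 → 5
5 = (1,1)_4 → 2
2 = (2)_4 → 4
4 = (1,0)_4 → 1  — reached 1.
That took 4 steps.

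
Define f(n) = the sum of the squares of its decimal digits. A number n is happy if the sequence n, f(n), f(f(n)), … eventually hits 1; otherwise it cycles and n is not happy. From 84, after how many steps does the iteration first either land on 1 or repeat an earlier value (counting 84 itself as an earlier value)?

14

84 → 80
80 → 64
64 → 52
52 → 29
29 → 85
85 → 89
89 → 145
145 → 42
42 → 20
20 → 4
4 → 16
16 → 37
37 → 58
58 → 89  — 89 repeats.
That took 14 steps.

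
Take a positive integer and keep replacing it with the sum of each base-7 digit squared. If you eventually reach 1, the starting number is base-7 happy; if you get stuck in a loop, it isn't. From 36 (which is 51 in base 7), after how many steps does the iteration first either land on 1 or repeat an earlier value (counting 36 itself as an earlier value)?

36 = (5,1)_7 → 5² + 1² = 26
26 = (3,5)_7 → 3² + 5² = 34
34 = (4,6)_7 → 4² + 6² = 52
52 = (1,0,3)_7 → 1² + 0² + 3² = 10
10 = (1,3)_7 → 1² + 3² = 10  — 10 repeats.
That took 5 steps.

5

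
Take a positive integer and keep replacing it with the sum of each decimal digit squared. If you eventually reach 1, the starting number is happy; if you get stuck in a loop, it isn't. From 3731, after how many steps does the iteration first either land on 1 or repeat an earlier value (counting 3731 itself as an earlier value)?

3731 → 3² + 7² + 3² + 1² = 9 + 49 + 9 + 1 = 68
68 → 6² + 8² = 36 + 64 = 100
100 → 1² + 0² + 0² = 1 + 0 + 0 = 1  — reached 1.
That took 3 steps.

3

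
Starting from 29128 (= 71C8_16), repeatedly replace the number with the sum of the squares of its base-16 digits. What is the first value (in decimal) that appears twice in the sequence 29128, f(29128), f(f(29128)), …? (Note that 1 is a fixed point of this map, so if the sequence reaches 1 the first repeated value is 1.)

169

29128 = (7,1,12,8)_16 → 258
258 = (1,0,2)_16 → 5
5 = (5)_16 → 25
25 = (1,9)_16 → 82
82 = (5,2)_16 → 29
29 = (1,13)_16 → 170
170 = (10,10)_16 → 200
200 = (12,8)_16 → 208
208 = (13,0)_16 → 169
169 = (10,9)_16 → 181
181 = (11,5)_16 → 146
146 = (9,2)_16 → 85
85 = (5,5)_16 → 50
50 = (3,2)_16 → 13
13 = (13)_16 → 169  — 169 already appeared earlier.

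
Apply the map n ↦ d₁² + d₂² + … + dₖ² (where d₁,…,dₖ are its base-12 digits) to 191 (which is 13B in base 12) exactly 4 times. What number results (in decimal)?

191 = (1,3,11)_12 → 1² + 3² + 11² = 1 + 9 + 121 = 131
131 = (10,11)_12 → 10² + 11² = 100 + 121 = 221
221 = (1,6,5)_12 → 1² + 6² + 5² = 1 + 36 + 25 = 62
62 = (5,2)_12 → 5² + 2² = 25 + 4 = 29

29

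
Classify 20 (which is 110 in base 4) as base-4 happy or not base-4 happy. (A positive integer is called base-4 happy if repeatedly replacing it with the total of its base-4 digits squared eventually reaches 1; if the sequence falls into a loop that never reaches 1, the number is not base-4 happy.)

base-4 happy

20 = (1,1,0)_4 → 1² + 1² + 0² = 1 + 1 + 0 = 2
2 = (2)_4 → 2² = 4
4 = (1,0)_4 → 1² + 0² = 1 + 0 = 1  — reached 1.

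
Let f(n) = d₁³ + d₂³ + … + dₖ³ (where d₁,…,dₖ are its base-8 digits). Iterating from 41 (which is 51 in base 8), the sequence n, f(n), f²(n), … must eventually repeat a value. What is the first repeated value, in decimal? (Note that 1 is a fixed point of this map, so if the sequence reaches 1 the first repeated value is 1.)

559

41 = (5,1)_8 → 5³ + 1³ = 126
126 = (1,7,6)_8 → 1³ + 7³ + 6³ = 560
560 = (1,0,6,0)_8 → 1³ + 0³ + 6³ + 0³ = 217
217 = (3,3,1)_8 → 3³ + 3³ + 1³ = 55
55 = (6,7)_8 → 6³ + 7³ = 559
559 = (1,0,5,7)_8 → 1³ + 0³ + 5³ + 7³ = 469
469 = (7,2,5)_8 → 7³ + 2³ + 5³ = 476
476 = (7,3,4)_8 → 7³ + 3³ + 4³ = 434
434 = (6,6,2)_8 → 6³ + 6³ + 2³ = 440
440 = (6,7,0)_8 → 6³ + 7³ + 0³ = 559  — 559 already appeared earlier.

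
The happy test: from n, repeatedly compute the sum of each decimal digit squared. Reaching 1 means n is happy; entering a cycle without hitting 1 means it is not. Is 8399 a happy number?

not happy

8399 → 8² + 3² + 9² + 9² = 235
235 → 2² + 3² + 5² = 38
38 → 3² + 8² = 73
73 → 7² + 3² = 58
58 → 5² + 8² = 89
89 → 8² + 9² = 145
145 → 1² + 4² + 5² = 42
42 → 4² + 2² = 20
20 → 2² + 0² = 4
4 → 4² = 16
16 → 1² + 6² = 37
37 → 3² + 7² = 58  — 58 already seen; the sequence cycles without reaching 1.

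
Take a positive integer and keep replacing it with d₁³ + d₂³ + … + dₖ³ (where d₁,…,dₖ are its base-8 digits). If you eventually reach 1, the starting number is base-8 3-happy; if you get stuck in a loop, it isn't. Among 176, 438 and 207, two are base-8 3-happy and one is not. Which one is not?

176: 176 → 224 → 91 → 55 → 559 → 469 → 476 → 434 → 440 → 559  — repeats 559 (not base-8 3-happy)
438: 438 → 648 → 10 → 9 → 2 → 8 → 1  — reaches 1 (base-8 3-happy)
207: 207 → 371 → 368 → 341 → 258 → 72 → 2 → 8 → 1  — reaches 1 (base-8 3-happy)

176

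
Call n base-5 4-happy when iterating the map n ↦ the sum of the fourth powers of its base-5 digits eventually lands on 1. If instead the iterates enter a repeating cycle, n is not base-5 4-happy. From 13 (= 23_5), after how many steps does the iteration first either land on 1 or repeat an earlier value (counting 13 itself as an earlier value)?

3

13 = (2,3)_5 → 2⁴ + 3⁴ = 16 + 81 = 97
97 = (3,4,2)_5 → 3⁴ + 4⁴ + 2⁴ = 81 + 256 + 16 = 353
353 = (2,4,0,3)_5 → 2⁴ + 4⁴ + 0⁴ + 3⁴ = 16 + 256 + 0 + 81 = 353  — 353 repeats.
That took 3 steps.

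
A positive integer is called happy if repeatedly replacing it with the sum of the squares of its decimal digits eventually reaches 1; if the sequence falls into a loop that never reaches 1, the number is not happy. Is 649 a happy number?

happy

649 → 6² + 4² + 9² = 36 + 16 + 81 = 133
133 → 1² + 3² + 3² = 1 + 9 + 9 = 19
19 → 1² + 9² = 1 + 81 = 82
82 → 8² + 2² = 64 + 4 = 68
68 → 6² + 8² = 36 + 64 = 100
100 → 1² + 0² + 0² = 1 + 0 + 0 = 1  — reached 1.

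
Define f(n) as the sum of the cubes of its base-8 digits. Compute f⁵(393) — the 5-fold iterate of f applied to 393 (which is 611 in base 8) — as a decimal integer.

476

393 = (6,1,1)_8 → 218
218 = (3,3,2)_8 → 62
62 = (7,6)_8 → 559
559 = (1,0,5,7)_8 → 469
469 = (7,2,5)_8 → 476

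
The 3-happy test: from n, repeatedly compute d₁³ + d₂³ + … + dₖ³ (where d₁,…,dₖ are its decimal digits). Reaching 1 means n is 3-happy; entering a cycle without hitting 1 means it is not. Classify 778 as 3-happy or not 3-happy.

778 → 7³ + 7³ + 8³ = 1198
1198 → 1³ + 1³ + 9³ + 8³ = 1243
1243 → 1³ + 2³ + 4³ + 3³ = 100
100 → 1³ + 0³ + 0³ = 1  — reached 1.

3-happy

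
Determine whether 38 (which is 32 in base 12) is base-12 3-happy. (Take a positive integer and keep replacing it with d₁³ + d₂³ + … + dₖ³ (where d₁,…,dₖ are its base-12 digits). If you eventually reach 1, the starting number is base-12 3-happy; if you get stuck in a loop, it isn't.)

38 = (3,2)_12 → 35
35 = (2,11)_12 → 1339
1339 = (9,3,7)_12 → 1099
1099 = (7,7,7)_12 → 1029
1029 = (7,1,9)_12 → 1073
1073 = (7,5,5)_12 → 593
593 = (4,1,5)_12 → 190
190 = (1,3,10)_12 → 1028
1028 = (7,1,8)_12 → 856
856 = (5,11,4)_12 → 1520
1520 = (10,6,8)_12 → 1728
1728 = (1,0,0,0)_12 → 1  — reached 1.

base-12 3-happy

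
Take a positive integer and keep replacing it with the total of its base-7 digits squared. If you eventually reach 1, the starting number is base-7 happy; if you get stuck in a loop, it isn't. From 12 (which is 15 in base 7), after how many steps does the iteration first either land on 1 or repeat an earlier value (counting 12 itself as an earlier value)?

5

12 = (1,5)_7 → 1² + 5² = 26
26 = (3,5)_7 → 3² + 5² = 34
34 = (4,6)_7 → 4² + 6² = 52
52 = (1,0,3)_7 → 1² + 0² + 3² = 10
10 = (1,3)_7 → 1² + 3² = 10  — 10 repeats.
That took 5 steps.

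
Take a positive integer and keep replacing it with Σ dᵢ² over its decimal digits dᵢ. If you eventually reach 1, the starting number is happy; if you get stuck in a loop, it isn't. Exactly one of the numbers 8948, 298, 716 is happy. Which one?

8948: 8948 → 225 → 33 → 18 → 65 → 61 → 37 → 58 → 89 → 145 → 42 → 20 → 4 → 16 → 37  — repeats 37 (not happy)
298: 298 → 149 → 98 → 145 → 42 → 20 → 4 → 16 → 37 → 58 → 89 → 145  — repeats 145 (not happy)
716: 716 → 86 → 100 → 1  — reaches 1 (happy)

716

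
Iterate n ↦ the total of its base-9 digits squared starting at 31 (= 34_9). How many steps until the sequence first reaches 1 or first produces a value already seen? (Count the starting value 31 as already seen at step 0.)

31 = (3,4)_9 → 3² + 4² = 25
25 = (2,7)_9 → 2² + 7² = 53
53 = (5,8)_9 → 5² + 8² = 89
89 = (1,0,8)_9 → 1² + 0² + 8² = 65
65 = (7,2)_9 → 7² + 2² = 53  — 53 repeats.
That took 5 steps.

5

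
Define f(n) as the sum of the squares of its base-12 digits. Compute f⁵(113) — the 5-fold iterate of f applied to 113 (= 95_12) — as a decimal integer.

113 = (9,5)_12 → 9² + 5² = 81 + 25 = 106
106 = (8,10)_12 → 8² + 10² = 64 + 100 = 164
164 = (1,1,8)_12 → 1² + 1² + 8² = 1 + 1 + 64 = 66
66 = (5,6)_12 → 5² + 6² = 25 + 36 = 61
61 = (5,1)_12 → 5² + 1² = 25 + 1 = 26

26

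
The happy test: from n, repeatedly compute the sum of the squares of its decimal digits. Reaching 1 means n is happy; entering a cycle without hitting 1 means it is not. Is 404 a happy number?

404 → 4² + 0² + 4² = 16 + 0 + 16 = 32
32 → 3² + 2² = 9 + 4 = 13
13 → 1² + 3² = 1 + 9 = 10
10 → 1² + 0² = 1 + 0 = 1  — reached 1.

happy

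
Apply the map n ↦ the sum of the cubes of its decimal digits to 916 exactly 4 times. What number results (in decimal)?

916 → 9³ + 1³ + 6³ = 946
946 → 9³ + 4³ + 6³ = 1009
1009 → 1³ + 0³ + 0³ + 9³ = 730
730 → 7³ + 3³ + 0³ = 370

370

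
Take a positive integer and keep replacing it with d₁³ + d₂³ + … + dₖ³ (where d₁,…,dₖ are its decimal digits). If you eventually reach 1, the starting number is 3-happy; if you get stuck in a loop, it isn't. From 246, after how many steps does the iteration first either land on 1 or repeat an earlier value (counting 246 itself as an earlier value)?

246 → 288
288 → 1032
1032 → 36
36 → 243
243 → 99
99 → 1458
1458 → 702
702 → 351
351 → 153
153 → 153  — 153 repeats.
That took 10 steps.

10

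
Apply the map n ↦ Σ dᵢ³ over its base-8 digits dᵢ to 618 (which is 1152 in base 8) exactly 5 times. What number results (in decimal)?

618 = (1,1,5,2)_8 → 1³ + 1³ + 5³ + 2³ = 135
135 = (2,0,7)_8 → 2³ + 0³ + 7³ = 351
351 = (5,3,7)_8 → 5³ + 3³ + 7³ = 495
495 = (7,5,7)_8 → 7³ + 5³ + 7³ = 811
811 = (1,4,5,3)_8 → 1³ + 4³ + 5³ + 3³ = 217

217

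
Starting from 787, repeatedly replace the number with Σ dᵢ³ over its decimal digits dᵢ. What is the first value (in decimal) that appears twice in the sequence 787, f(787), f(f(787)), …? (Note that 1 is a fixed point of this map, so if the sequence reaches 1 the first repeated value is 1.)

1

787 → 7³ + 8³ + 7³ = 343 + 512 + 343 = 1198
1198 → 1³ + 1³ + 9³ + 8³ = 1 + 1 + 729 + 512 = 1243
1243 → 1³ + 2³ + 4³ + 3³ = 1 + 8 + 64 + 27 = 100
100 → 1³ + 0³ + 0³ = 1 + 0 + 0 = 1  — reached the fixed point 1.
1 → 1, so 1 is the first repeated value.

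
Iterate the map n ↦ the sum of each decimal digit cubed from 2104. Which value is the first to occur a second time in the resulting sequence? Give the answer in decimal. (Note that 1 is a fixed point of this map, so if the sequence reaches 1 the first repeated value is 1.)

370

2104 → 2³ + 1³ + 0³ + 4³ = 8 + 1 + 0 + 64 = 73
73 → 7³ + 3³ = 343 + 27 = 370
370 → 3³ + 7³ + 0³ = 27 + 343 + 0 = 370  — 370 already appeared earlier.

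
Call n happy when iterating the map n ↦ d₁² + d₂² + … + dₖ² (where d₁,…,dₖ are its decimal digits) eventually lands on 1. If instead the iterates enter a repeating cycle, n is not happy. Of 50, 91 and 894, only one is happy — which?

50: 50 → 25 → 29 → 85 → 89 → 145 → 42 → 20 → 4 → 16 → 37 → 58 → 89  — repeats 89 (not happy)
91: 91 → 82 → 68 → 100 → 1  — reaches 1 (happy)
894: 894 → 161 → 38 → 73 → 58 → 89 → 145 → 42 → 20 → 4 → 16 → 37 → 58  — repeats 58 (not happy)

91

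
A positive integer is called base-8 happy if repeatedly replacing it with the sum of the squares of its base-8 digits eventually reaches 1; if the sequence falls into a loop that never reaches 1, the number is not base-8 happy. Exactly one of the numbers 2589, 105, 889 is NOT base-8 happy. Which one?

2589

2589: 2589 → 59 → 58 → 53 → 61 → 74 → 6 → 36 → 32 → 16 → 4 → 16  — repeats 16 (not base-8 happy)
105: 105 → 27 → 18 → 8 → 1  — reaches 1 (base-8 happy)
889: 889 → 76 → 18 → 8 → 1  — reaches 1 (base-8 happy)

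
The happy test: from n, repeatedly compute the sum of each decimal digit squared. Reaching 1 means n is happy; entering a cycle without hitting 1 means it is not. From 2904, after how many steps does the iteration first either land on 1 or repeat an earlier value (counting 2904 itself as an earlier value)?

11

2904 → 101
101 → 2
2 → 4
4 → 16
16 → 37
37 → 58
58 → 89
89 → 145
145 → 42
42 → 20
20 → 4  — 4 repeats.
That took 11 steps.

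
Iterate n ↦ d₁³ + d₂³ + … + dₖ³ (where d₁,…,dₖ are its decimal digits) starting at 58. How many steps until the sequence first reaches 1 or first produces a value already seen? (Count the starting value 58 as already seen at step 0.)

9

58 → 637
637 → 586
586 → 853
853 → 664
664 → 496
496 → 1009
1009 → 730
730 → 370
370 → 370  — 370 repeats.
That took 9 steps.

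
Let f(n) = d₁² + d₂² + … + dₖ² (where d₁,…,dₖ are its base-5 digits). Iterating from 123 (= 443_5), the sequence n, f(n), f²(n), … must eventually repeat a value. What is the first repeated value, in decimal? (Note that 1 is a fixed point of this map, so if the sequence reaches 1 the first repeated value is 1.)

123 = (4,4,3)_5 → 4² + 4² + 3² = 41
41 = (1,3,1)_5 → 1² + 3² + 1² = 11
11 = (2,1)_5 → 2² + 1² = 5
5 = (1,0)_5 → 1² + 0² = 1  — reached the fixed point 1.
1 → 1, so 1 is the first repeated value.

1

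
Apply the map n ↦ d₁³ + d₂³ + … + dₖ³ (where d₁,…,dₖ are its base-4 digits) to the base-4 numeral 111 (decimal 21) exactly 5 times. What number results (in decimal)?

9

21 = (1,1,1)_4 → 1³ + 1³ + 1³ = 3
3 = (3)_4 → 3³ = 27
27 = (1,2,3)_4 → 1³ + 2³ + 3³ = 36
36 = (2,1,0)_4 → 2³ + 1³ + 0³ = 9
9 = (2,1)_4 → 2³ + 1³ = 9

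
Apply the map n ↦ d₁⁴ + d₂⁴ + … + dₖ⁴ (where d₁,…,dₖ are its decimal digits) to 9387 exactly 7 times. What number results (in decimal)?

9219

9387 → 13139
13139 → 6725
6725 → 4338
4338 → 4514
4514 → 1138
1138 → 4179
4179 → 9219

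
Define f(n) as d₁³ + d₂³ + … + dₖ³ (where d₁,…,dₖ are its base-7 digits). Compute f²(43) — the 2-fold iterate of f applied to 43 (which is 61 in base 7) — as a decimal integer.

43 = (6,1)_7 → 6³ + 1³ = 217
217 = (4,3,0)_7 → 4³ + 3³ + 0³ = 91

91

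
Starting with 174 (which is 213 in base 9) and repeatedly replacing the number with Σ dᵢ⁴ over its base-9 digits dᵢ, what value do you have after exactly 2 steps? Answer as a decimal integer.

4098

174 = (2,1,3)_9 → 98
98 = (1,1,8)_9 → 4098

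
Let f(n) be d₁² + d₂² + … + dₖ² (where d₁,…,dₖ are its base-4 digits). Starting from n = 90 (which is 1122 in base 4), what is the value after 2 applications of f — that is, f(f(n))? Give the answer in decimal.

90 = (1,1,2,2)_4 → 1² + 1² + 2² + 2² = 1 + 1 + 4 + 4 = 10
10 = (2,2)_4 → 2² + 2² = 4 + 4 = 8

8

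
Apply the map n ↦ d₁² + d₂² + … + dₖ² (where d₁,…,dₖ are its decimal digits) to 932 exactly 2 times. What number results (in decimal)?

97

932 → 9² + 3² + 2² = 81 + 9 + 4 = 94
94 → 9² + 4² = 81 + 16 = 97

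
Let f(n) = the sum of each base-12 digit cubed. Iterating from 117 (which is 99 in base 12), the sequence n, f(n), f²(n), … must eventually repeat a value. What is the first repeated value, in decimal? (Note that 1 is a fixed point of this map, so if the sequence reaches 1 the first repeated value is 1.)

1

117 = (9,9)_12 → 9³ + 9³ = 1458
1458 = (10,1,6)_12 → 10³ + 1³ + 6³ = 1217
1217 = (8,5,5)_12 → 8³ + 5³ + 5³ = 762
762 = (5,3,6)_12 → 5³ + 3³ + 6³ = 368
368 = (2,6,8)_12 → 2³ + 6³ + 8³ = 736
736 = (5,1,4)_12 → 5³ + 1³ + 4³ = 190
190 = (1,3,10)_12 → 1³ + 3³ + 10³ = 1028
1028 = (7,1,8)_12 → 7³ + 1³ + 8³ = 856
856 = (5,11,4)_12 → 5³ + 11³ + 4³ = 1520
1520 = (10,6,8)_12 → 10³ + 6³ + 8³ = 1728
1728 = (1,0,0,0)_12 → 1³ + 0³ + 0³ + 0³ = 1  — reached the fixed point 1.
1 → 1, so 1 is the first repeated value.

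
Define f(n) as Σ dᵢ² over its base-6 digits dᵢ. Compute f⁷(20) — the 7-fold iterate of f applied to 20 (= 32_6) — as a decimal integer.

26

20 = (3,2)_6 → 3² + 2² = 9 + 4 = 13
13 = (2,1)_6 → 2² + 1² = 4 + 1 = 5
5 = (5)_6 → 5² = 25
25 = (4,1)_6 → 4² + 1² = 16 + 1 = 17
17 = (2,5)_6 → 2² + 5² = 4 + 25 = 29
29 = (4,5)_6 → 4² + 5² = 16 + 25 = 41
41 = (1,0,5)_6 → 1² + 0² + 5² = 1 + 0 + 25 = 26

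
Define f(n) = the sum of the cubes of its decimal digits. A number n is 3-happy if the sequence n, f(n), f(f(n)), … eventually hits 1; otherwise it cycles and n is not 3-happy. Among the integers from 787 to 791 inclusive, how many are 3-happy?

787: 787 → 1198 → 1243 → 100 → 1  — 3-happy
788: 788 → 1367 → 587 → 980 → 1241 → 74 → 407 → 407  — not 3-happy
789: 789 → 1584 → 702 → 351 → 153 → 153  — not 3-happy
790: 790 → 1072 → 352 → 160 → 217 → 352  — not 3-happy
791: 791 → 1073 → 371 → 371  — not 3-happy
3-happy: 787

1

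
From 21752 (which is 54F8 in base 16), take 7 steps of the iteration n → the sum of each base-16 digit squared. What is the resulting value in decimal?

2

21752 = (5,4,15,8)_16 → 5² + 4² + 15² + 8² = 330
330 = (1,4,10)_16 → 1² + 4² + 10² = 117
117 = (7,5)_16 → 7² + 5² = 74
74 = (4,10)_16 → 4² + 10² = 116
116 = (7,4)_16 → 7² + 4² = 65
65 = (4,1)_16 → 4² + 1² = 17
17 = (1,1)_16 → 1² + 1² = 2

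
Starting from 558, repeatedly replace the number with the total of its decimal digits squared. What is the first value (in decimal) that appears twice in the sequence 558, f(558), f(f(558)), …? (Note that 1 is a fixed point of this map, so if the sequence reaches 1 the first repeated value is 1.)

558 → 5² + 5² + 8² = 25 + 25 + 64 = 114
114 → 1² + 1² + 4² = 1 + 1 + 16 = 18
18 → 1² + 8² = 1 + 64 = 65
65 → 6² + 5² = 36 + 25 = 61
61 → 6² + 1² = 36 + 1 = 37
37 → 3² + 7² = 9 + 49 = 58
58 → 5² + 8² = 25 + 64 = 89
89 → 8² + 9² = 64 + 81 = 145
145 → 1² + 4² + 5² = 1 + 16 + 25 = 42
42 → 4² + 2² = 16 + 4 = 20
20 → 2² + 0² = 4 + 0 = 4
4 → 4² = 16
16 → 1² + 6² = 1 + 36 = 37  — 37 already appeared earlier.

37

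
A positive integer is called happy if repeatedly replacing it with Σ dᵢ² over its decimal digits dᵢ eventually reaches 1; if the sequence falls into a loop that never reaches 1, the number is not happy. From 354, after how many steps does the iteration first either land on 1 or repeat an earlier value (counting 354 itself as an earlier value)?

354 → 3² + 5² + 4² = 9 + 25 + 16 = 50
50 → 5² + 0² = 25 + 0 = 25
25 → 2² + 5² = 4 + 25 = 29
29 → 2² + 9² = 4 + 81 = 85
85 → 8² + 5² = 64 + 25 = 89
89 → 8² + 9² = 64 + 81 = 145
145 → 1² + 4² + 5² = 1 + 16 + 25 = 42
42 → 4² + 2² = 16 + 4 = 20
20 → 2² + 0² = 4 + 0 = 4
4 → 4² = 16
16 → 1² + 6² = 1 + 36 = 37
37 → 3² + 7² = 9 + 49 = 58
58 → 5² + 8² = 25 + 64 = 89  — 89 repeats.
That took 13 steps.

13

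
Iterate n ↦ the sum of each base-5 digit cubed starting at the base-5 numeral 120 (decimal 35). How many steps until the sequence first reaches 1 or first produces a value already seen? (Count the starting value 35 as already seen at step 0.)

3

35 = (1,2,0)_5 → 1³ + 2³ + 0³ = 9
9 = (1,4)_5 → 1³ + 4³ = 65
65 = (2,3,0)_5 → 2³ + 3³ + 0³ = 35  — 35 repeats.
That took 3 steps.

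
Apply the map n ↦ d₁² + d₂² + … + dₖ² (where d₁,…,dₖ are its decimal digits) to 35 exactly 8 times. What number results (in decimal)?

35 → 34
34 → 25
25 → 29
29 → 85
85 → 89
89 → 145
145 → 42
42 → 20

20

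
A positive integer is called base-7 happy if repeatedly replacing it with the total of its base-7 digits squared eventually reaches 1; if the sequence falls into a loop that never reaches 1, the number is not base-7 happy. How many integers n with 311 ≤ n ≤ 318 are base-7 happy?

311: 311 → 49 → 1  — base-7 happy
312: 312 → 56 → 2 → 4 → 16 → 8 → 2  — not base-7 happy
313: 313 → 65 → 9 → 5 → 25 → 25  — not base-7 happy
314: 314 → 76 → 46 → 52 → 10 → 10  — not base-7 happy
315: 315 → 45 → 45  — not base-7 happy
316: 316 → 46 → 52 → 10 → 10  — not base-7 happy
317: 317 → 49 → 1  — base-7 happy
318: 318 → 54 → 26 → 34 → 52 → 10 → 10  — not base-7 happy
base-7 happy: 311, 317

2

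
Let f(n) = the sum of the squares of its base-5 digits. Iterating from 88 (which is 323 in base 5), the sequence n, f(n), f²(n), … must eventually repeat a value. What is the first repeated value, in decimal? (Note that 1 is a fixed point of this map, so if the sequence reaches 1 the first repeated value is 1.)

16

88 = (3,2,3)_5 → 22
22 = (4,2)_5 → 20
20 = (4,0)_5 → 16
16 = (3,1)_5 → 10
10 = (2,0)_5 → 4
4 = (4)_5 → 16  — 16 already appeared earlier.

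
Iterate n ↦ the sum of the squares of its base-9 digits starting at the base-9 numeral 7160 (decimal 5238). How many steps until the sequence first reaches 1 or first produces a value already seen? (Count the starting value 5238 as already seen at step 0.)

5238 = (7,1,6,0)_9 → 7² + 1² + 6² + 0² = 86
86 = (1,0,5)_9 → 1² + 0² + 5² = 26
26 = (2,8)_9 → 2² + 8² = 68
68 = (7,5)_9 → 7² + 5² = 74
74 = (8,2)_9 → 8² + 2² = 68  — 68 repeats.
That took 5 steps.

5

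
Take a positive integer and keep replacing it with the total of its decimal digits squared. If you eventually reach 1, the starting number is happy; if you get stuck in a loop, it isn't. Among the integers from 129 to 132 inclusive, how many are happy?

129: 129 → 86 → 100 → 1  — happy
130: 130 → 10 → 1  — happy
131: 131 → 11 → 2 → 4 → 16 → 37 → 58 → 89 → 145 → 42 → 20 → 4  — not happy
132: 132 → 14 → 17 → 50 → 25 → 29 → 85 → 89 → 145 → 42 → 20 → 4 → 16 → 37 → 58 → 89  — not happy
happy: 129, 130

2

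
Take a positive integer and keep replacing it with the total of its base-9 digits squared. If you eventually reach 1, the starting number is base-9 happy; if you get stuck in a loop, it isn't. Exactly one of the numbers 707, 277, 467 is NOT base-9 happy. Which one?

707: 707 → 125 → 81 → 1  — reaches 1 (base-9 happy)
277: 277 → 67 → 65 → 53 → 89 → 65  — repeats 65 (not base-9 happy)
467: 467 → 125 → 81 → 1  — reaches 1 (base-9 happy)

277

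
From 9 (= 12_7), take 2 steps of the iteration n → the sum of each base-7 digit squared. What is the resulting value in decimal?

25

9 = (1,2)_7 → 1² + 2² = 1 + 4 = 5
5 = (5)_7 → 5² = 25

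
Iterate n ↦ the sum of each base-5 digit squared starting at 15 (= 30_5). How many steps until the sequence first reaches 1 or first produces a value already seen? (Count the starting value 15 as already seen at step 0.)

4

15 = (3,0)_5 → 3² + 0² = 9 + 0 = 9
9 = (1,4)_5 → 1² + 4² = 1 + 16 = 17
17 = (3,2)_5 → 3² + 2² = 9 + 4 = 13
13 = (2,3)_5 → 2² + 3² = 4 + 9 = 13  — 13 repeats.
That took 4 steps.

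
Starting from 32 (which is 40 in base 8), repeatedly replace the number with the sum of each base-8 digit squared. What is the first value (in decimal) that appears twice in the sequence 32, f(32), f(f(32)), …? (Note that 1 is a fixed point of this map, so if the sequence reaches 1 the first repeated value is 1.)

16

32 = (4,0)_8 → 16
16 = (2,0)_8 → 4
4 = (4)_8 → 16  — 16 already appeared earlier.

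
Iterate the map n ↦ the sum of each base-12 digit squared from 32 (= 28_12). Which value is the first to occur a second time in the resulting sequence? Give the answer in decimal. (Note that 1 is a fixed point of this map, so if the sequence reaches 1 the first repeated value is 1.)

25

32 = (2,8)_12 → 2² + 8² = 4 + 64 = 68
68 = (5,8)_12 → 5² + 8² = 25 + 64 = 89
89 = (7,5)_12 → 7² + 5² = 49 + 25 = 74
74 = (6,2)_12 → 6² + 2² = 36 + 4 = 40
40 = (3,4)_12 → 3² + 4² = 9 + 16 = 25
25 = (2,1)_12 → 2² + 1² = 4 + 1 = 5
5 = (5)_12 → 5² = 25  — 25 already appeared earlier.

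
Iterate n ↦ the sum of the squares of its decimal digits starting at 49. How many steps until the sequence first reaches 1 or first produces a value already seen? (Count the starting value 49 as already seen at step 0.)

4

49 → 4² + 9² = 97
97 → 9² + 7² = 130
130 → 1² + 3² + 0² = 10
10 → 1² + 0² = 1  — reached 1.
That took 4 steps.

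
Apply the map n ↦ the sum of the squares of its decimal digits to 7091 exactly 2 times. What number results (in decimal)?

11

7091 → 7² + 0² + 9² + 1² = 131
131 → 1² + 3² + 1² = 11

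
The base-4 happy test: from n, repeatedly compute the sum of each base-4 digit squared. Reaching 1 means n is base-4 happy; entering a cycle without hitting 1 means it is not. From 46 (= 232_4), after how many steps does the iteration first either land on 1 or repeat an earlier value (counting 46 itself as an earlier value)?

46 = (2,3,2)_4 → 17
17 = (1,0,1)_4 → 2
2 = (2)_4 → 4
4 = (1,0)_4 → 1  — reached 1.
That took 4 steps.

4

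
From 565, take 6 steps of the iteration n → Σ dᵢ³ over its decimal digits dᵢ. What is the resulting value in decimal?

565 → 5³ + 6³ + 5³ = 125 + 216 + 125 = 466
466 → 4³ + 6³ + 6³ = 64 + 216 + 216 = 496
496 → 4³ + 9³ + 6³ = 64 + 729 + 216 = 1009
1009 → 1³ + 0³ + 0³ + 9³ = 1 + 0 + 0 + 729 = 730
730 → 7³ + 3³ + 0³ = 343 + 27 + 0 = 370
370 → 3³ + 7³ + 0³ = 27 + 343 + 0 = 370

370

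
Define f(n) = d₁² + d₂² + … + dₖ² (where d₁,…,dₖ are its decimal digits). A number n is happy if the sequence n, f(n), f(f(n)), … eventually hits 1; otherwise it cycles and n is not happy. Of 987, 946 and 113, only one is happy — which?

946

987: 987 → 194 → 98 → 145 → 42 → 20 → 4 → 16 → 37 → 58 → 89 → 145  — repeats 145 (not happy)
946: 946 → 133 → 19 → 82 → 68 → 100 → 1  — reaches 1 (happy)
113: 113 → 11 → 2 → 4 → 16 → 37 → 58 → 89 → 145 → 42 → 20 → 4  — repeats 4 (not happy)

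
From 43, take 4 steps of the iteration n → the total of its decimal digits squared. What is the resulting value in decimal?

43 → 4² + 3² = 25
25 → 2² + 5² = 29
29 → 2² + 9² = 85
85 → 8² + 5² = 89

89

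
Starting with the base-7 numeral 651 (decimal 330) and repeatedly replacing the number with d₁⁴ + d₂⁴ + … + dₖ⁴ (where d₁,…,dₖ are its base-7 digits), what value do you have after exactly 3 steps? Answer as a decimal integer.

330 = (6,5,1)_7 → 6⁴ + 5⁴ + 1⁴ = 1296 + 625 + 1 = 1922
1922 = (5,4,1,4)_7 → 5⁴ + 4⁴ + 1⁴ + 4⁴ = 625 + 256 + 1 + 256 = 1138
1138 = (3,2,1,4)_7 → 3⁴ + 2⁴ + 1⁴ + 4⁴ = 81 + 16 + 1 + 256 = 354

354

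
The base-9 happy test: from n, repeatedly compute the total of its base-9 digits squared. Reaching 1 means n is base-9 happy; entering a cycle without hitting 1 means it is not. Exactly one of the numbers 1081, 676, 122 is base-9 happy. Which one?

1081

1081: 1081 → 27 → 9 → 1  — reaches 1 (base-9 happy)
676: 676 → 74 → 68 → 74  — repeats 74 (not base-9 happy)
122: 122 → 42 → 52 → 74 → 68 → 74  — repeats 74 (not base-9 happy)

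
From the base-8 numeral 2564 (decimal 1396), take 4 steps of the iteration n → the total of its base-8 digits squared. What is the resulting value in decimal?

32

1396 = (2,5,6,4)_8 → 2² + 5² + 6² + 4² = 81
81 = (1,2,1)_8 → 1² + 2² + 1² = 6
6 = (6)_8 → 6² = 36
36 = (4,4)_8 → 4² + 4² = 32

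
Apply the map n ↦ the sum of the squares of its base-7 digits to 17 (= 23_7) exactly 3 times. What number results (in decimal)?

17 = (2,3)_7 → 13
13 = (1,6)_7 → 37
37 = (5,2)_7 → 29

29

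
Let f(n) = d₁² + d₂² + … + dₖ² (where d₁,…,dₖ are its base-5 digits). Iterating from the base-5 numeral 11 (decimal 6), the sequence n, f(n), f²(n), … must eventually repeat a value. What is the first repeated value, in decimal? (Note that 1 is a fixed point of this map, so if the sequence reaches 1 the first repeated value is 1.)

4

6 = (1,1)_5 → 1² + 1² = 2
2 = (2)_5 → 2² = 4
4 = (4)_5 → 4² = 16
16 = (3,1)_5 → 3² + 1² = 10
10 = (2,0)_5 → 2² + 0² = 4  — 4 already appeared earlier.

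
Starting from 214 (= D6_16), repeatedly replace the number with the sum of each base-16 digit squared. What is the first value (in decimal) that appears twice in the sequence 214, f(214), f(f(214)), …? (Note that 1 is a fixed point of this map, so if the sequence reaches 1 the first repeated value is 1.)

214 = (13,6)_16 → 205
205 = (12,13)_16 → 313
313 = (1,3,9)_16 → 91
91 = (5,11)_16 → 146
146 = (9,2)_16 → 85
85 = (5,5)_16 → 50
50 = (3,2)_16 → 13
13 = (13)_16 → 169
169 = (10,9)_16 → 181
181 = (11,5)_16 → 146  — 146 already appeared earlier.

146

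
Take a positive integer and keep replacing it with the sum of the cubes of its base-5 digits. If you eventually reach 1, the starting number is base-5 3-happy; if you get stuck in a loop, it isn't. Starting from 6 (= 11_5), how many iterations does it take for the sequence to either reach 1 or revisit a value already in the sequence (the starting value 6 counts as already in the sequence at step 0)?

6 = (1,1)_5 → 1³ + 1³ = 1 + 1 = 2
2 = (2)_5 → 2³ = 8
8 = (1,3)_5 → 1³ + 3³ = 1 + 27 = 28
28 = (1,0,3)_5 → 1³ + 0³ + 3³ = 1 + 0 + 27 = 28  — 28 repeats.
That took 4 steps.

4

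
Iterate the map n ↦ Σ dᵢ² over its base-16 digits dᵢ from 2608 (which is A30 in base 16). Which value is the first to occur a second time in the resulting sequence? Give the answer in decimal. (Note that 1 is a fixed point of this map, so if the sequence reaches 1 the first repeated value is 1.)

2608 = (10,3,0)_16 → 10² + 3² + 0² = 109
109 = (6,13)_16 → 6² + 13² = 205
205 = (12,13)_16 → 12² + 13² = 313
313 = (1,3,9)_16 → 1² + 3² + 9² = 91
91 = (5,11)_16 → 5² + 11² = 146
146 = (9,2)_16 → 9² + 2² = 85
85 = (5,5)_16 → 5² + 5² = 50
50 = (3,2)_16 → 3² + 2² = 13
13 = (13)_16 → 13² = 169
169 = (10,9)_16 → 10² + 9² = 181
181 = (11,5)_16 → 11² + 5² = 146  — 146 already appeared earlier.

146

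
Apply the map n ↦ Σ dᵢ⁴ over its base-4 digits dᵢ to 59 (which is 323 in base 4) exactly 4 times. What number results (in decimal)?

59 = (3,2,3)_4 → 3⁴ + 2⁴ + 3⁴ = 81 + 16 + 81 = 178
178 = (2,3,0,2)_4 → 2⁴ + 3⁴ + 0⁴ + 2⁴ = 16 + 81 + 0 + 16 = 113
113 = (1,3,0,1)_4 → 1⁴ + 3⁴ + 0⁴ + 1⁴ = 1 + 81 + 0 + 1 = 83
83 = (1,1,0,3)_4 → 1⁴ + 1⁴ + 0⁴ + 3⁴ = 1 + 1 + 0 + 81 = 83

83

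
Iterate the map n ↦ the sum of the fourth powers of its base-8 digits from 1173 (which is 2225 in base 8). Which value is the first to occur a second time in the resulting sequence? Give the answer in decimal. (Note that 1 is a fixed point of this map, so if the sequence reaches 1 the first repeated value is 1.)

1

1173 = (2,2,2,5)_8 → 2⁴ + 2⁴ + 2⁴ + 5⁴ = 16 + 16 + 16 + 625 = 673
673 = (1,2,4,1)_8 → 1⁴ + 2⁴ + 4⁴ + 1⁴ = 1 + 16 + 256 + 1 = 274
274 = (4,2,2)_8 → 4⁴ + 2⁴ + 2⁴ = 256 + 16 + 16 = 288
288 = (4,4,0)_8 → 4⁴ + 4⁴ + 0⁴ = 256 + 256 + 0 = 512
512 = (1,0,0,0)_8 → 1⁴ + 0⁴ + 0⁴ + 0⁴ = 1 + 0 + 0 + 0 = 1  — reached the fixed point 1.
1 → 1, so 1 is the first repeated value.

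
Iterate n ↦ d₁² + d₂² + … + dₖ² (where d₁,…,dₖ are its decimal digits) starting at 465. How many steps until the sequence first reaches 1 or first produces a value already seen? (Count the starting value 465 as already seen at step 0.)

465 → 4² + 6² + 5² = 77
77 → 7² + 7² = 98
98 → 9² + 8² = 145
145 → 1² + 4² + 5² = 42
42 → 4² + 2² = 20
20 → 2² + 0² = 4
4 → 4² = 16
16 → 1² + 6² = 37
37 → 3² + 7² = 58
58 → 5² + 8² = 89
89 → 8² + 9² = 145  — 145 repeats.
That took 11 steps.

11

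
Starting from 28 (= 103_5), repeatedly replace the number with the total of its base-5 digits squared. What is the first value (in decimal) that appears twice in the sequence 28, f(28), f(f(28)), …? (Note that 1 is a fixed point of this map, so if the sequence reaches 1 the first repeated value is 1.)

10

28 = (1,0,3)_5 → 1² + 0² + 3² = 1 + 0 + 9 = 10
10 = (2,0)_5 → 2² + 0² = 4 + 0 = 4
4 = (4)_5 → 4² = 16
16 = (3,1)_5 → 3² + 1² = 9 + 1 = 10  — 10 already appeared earlier.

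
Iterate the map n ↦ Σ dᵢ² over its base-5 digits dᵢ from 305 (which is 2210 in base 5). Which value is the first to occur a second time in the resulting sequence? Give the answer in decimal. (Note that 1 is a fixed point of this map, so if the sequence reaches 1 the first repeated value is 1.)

305 = (2,2,1,0)_5 → 2² + 2² + 1² + 0² = 4 + 4 + 1 + 0 = 9
9 = (1,4)_5 → 1² + 4² = 1 + 16 = 17
17 = (3,2)_5 → 3² + 2² = 9 + 4 = 13
13 = (2,3)_5 → 2² + 3² = 4 + 9 = 13  — 13 already appeared earlier.

13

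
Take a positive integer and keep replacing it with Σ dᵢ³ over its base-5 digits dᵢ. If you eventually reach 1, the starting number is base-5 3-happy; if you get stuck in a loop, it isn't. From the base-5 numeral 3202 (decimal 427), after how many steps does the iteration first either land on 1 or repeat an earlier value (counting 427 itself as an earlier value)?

6

427 = (3,2,0,2)_5 → 3³ + 2³ + 0³ + 2³ = 43
43 = (1,3,3)_5 → 1³ + 3³ + 3³ = 55
55 = (2,1,0)_5 → 2³ + 1³ + 0³ = 9
9 = (1,4)_5 → 1³ + 4³ = 65
65 = (2,3,0)_5 → 2³ + 3³ + 0³ = 35
35 = (1,2,0)_5 → 1³ + 2³ + 0³ = 9  — 9 repeats.
That took 6 steps.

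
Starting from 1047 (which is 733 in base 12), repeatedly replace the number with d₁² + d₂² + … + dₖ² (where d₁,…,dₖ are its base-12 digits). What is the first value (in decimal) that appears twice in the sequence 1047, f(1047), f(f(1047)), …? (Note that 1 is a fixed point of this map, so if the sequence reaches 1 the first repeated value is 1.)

25

1047 = (7,3,3)_12 → 67
67 = (5,7)_12 → 74
74 = (6,2)_12 → 40
40 = (3,4)_12 → 25
25 = (2,1)_12 → 5
5 = (5)_12 → 25  — 25 already appeared earlier.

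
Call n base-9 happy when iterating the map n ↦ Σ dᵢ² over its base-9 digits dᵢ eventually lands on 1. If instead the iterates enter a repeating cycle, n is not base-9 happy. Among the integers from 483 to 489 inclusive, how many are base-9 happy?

1

483: 483 → 125 → 81 → 1  — base-9 happy
484: 484 → 138 → 46 → 26 → 68 → 74 → 68  — not base-9 happy
485: 485 → 153 → 65 → 53 → 89 → 65  — not base-9 happy
486: 486 → 36 → 16 → 50 → 50  — not base-9 happy
487: 487 → 37 → 17 → 65 → 53 → 89 → 65  — not base-9 happy
488: 488 → 40 → 32 → 34 → 58 → 52 → 74 → 68 → 74  — not base-9 happy
489: 489 → 45 → 25 → 53 → 89 → 65 → 53  — not base-9 happy
base-9 happy: 483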